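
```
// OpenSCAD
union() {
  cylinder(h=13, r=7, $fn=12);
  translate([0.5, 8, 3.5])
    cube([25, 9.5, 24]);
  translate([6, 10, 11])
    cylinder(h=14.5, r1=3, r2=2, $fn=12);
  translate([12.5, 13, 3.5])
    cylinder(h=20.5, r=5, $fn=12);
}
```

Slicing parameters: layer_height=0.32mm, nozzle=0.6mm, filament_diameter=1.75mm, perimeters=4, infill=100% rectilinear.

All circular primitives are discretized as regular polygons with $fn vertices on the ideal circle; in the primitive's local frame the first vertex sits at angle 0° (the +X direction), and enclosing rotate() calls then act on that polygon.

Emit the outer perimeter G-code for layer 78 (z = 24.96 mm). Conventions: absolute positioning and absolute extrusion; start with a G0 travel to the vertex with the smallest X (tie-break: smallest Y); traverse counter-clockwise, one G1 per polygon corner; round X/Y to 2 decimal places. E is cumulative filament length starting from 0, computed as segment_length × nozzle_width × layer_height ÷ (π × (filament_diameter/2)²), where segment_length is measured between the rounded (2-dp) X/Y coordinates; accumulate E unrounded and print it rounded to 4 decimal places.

At z = 24.96 mm: the cylinder is not intersected at this z (z outside [0, 13]); the 25×9.5 cube at (0.5, 8) contributes its full rectangle; the cone at (6, 10): at t=0.963 of its height the radius interpolates to r₁+(r₂−r₁)t = 2.037, giving a regular 12-gon of that circumradius; the cylinder at (12.5, 13) is absent (z outside [3.5, 24]); Taking the union: the regions partially overlap (shared area 12.45 mm²), so overlapping operands fuse into one piece — 1 connected region. The outline is a single polygon with 7 vertices. Extrusion per mm of travel: 0.6 × 0.32 / (π × 0.875²) = 0.079824. Accumulating E over each segment gives final E = 5.5088.

G0 X0.50 Y8.00 Z24.96
G1 X5.86 Y8.00 E0.4279
G1 X6.00 Y7.96 E0.4395
G1 X6.14 Y8.00 E0.4511
G1 X25.50 Y8.00 E1.9965
G1 X25.50 Y17.50 E2.7548
G1 X0.50 Y17.50 E4.7504
G1 X0.50 Y8.00 E5.5088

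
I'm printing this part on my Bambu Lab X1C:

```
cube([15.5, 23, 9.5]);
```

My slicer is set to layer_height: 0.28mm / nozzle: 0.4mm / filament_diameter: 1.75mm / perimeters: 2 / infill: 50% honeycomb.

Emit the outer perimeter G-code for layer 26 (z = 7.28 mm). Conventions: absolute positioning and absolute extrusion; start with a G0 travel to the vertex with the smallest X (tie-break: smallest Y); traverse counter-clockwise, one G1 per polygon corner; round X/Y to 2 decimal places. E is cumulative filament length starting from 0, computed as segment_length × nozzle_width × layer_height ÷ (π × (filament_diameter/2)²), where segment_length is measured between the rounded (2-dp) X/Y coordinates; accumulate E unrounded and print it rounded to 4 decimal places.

At z = 7.28 mm: the 15.5×23 cube contributes its full rectangle. The outline is a single polygon with 4 vertices. Extrusion per mm of travel: 0.4 × 0.28 / (π × 0.875²) = 0.046564. Accumulating E over each segment gives final E = 3.5854.

G0 X0.00 Y0.00 Z7.28
G1 X15.50 Y0.00 E0.7217
G1 X15.50 Y23.00 E1.7927
G1 X0.00 Y23.00 E2.5145
G1 X0.00 Y0.00 E3.5854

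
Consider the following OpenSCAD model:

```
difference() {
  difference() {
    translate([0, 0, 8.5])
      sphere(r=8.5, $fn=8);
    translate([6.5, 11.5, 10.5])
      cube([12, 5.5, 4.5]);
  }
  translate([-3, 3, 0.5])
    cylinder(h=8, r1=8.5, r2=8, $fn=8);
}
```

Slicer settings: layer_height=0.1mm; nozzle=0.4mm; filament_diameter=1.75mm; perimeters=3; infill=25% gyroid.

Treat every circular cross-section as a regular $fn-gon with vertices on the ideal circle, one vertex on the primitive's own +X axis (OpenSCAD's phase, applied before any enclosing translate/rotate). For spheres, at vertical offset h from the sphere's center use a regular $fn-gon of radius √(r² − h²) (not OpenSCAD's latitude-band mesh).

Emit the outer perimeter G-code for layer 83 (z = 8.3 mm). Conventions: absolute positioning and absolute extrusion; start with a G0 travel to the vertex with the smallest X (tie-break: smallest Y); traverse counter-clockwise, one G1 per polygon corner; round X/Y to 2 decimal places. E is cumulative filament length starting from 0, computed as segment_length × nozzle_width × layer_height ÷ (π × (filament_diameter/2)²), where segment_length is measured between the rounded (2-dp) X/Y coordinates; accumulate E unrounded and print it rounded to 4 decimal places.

G0 X-7.13 Y-3.30 Z8.30
G1 X-6.01 Y-6.01 E0.0488
G1 X0.00 Y-8.50 E0.1569
G1 X6.01 Y-6.01 E0.2651
G1 X8.50 Y0.00 E0.3733
G1 X6.01 Y6.01 E0.4815
G1 X3.30 Y7.13 E0.5303
G1 X5.01 Y3.00 E0.6046
G1 X2.67 Y-2.67 E0.7066
G1 X-3.00 Y-5.01 E0.8086
G1 X-7.13 Y-3.30 E0.8830

At z = 8.3 mm: the r=8.5 sphere contributes a regular 8-gon of circumradius √(8.5²−0.2²) = 8.498; the cube at (6.5, 11.5) is not intersected at this z (z outside [10.5, 15]); After the difference (first − rest): none of the subtracted shapes is present at this height, so the r=8.5 sphere is unchanged — 1 connected region; the cone at (-3, 3): at t=0.975 of its height the radius interpolates to r₁+(r₂−r₁)t = 8.012, giving a regular 8-gon of that circumradius; After the difference (first − rest): starting from the result so far, the cone at (-3, 3) partially overlaps it — only the 126.31 mm² overlap (of its 181.59 mm²) is removed, clipping the outline — 1 connected region. The outline is a single polygon with 10 vertices. Extrusion per mm of travel: 0.4 × 0.1 / (π × 0.875²) = 0.016630. Accumulating E over each segment gives final E = 0.8830.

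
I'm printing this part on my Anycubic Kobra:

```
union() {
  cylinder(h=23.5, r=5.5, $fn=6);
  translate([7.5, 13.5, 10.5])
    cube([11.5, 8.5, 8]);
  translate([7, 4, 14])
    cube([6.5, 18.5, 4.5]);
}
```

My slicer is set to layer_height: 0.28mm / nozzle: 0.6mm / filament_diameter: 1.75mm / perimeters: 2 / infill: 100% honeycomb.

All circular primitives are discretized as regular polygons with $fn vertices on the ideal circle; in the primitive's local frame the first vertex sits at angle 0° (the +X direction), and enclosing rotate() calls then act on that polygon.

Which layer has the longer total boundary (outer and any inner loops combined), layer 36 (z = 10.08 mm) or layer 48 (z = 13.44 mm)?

layer 48 (z = 13.44 mm)

Layer 36 (z = 10.08): the cylinder: section is a regular 6-gon, circumradius r=5.5 (perimeter = 2·6·5.500·sin(180°/6) = 33.00 mm); the cube at (7.5, 13.5) is not intersected at this z (z outside [10.5, 18.5]); the cube at (7, 4) does not reach this height (z outside [14, 18.5]); Merging all regions: only the r=5.5 cylinder is present, so the union is just that shape — boundary = 33.00 mm. So its perimeter = 33.00 mm. Layer 48 (z = 13.44): the cylinder: section is a regular 6-gon, circumradius r=5.5 (perimeter = 2·6·5.500·sin(180°/6) = 33.00 mm); the 11.5×8.5 cube at (7.5, 13.5) contributes its full rectangle (perimeter 40.00 mm); the cube at (7, 4) does not reach this height (z outside [14, 18.5]); Combining (union): the 2 present regions are separate (no shared area or edge), so areas and boundary lengths simply add and each stays a separate island — boundary = 73.00 mm. So its perimeter = 73.00 mm. Layer 48 is larger (73.00 vs 33.00 mm).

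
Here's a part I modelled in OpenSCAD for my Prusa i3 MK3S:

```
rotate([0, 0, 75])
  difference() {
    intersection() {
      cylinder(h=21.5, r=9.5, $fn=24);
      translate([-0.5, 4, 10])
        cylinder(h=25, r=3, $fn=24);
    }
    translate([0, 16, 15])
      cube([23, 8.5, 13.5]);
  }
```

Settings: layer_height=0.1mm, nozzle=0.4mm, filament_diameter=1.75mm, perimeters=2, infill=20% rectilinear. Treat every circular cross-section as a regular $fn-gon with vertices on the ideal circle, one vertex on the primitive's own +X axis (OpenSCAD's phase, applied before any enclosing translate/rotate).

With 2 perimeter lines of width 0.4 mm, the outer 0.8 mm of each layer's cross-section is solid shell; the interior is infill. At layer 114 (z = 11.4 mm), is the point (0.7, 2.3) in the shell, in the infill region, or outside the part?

outside

At z = 11.4 mm: the cylinder: section is a regular 24-gon, circumradius r=9.5; the r=3 cylinder at (-0.5, 4) gives a regular 24-gon of circumradius 3 (constant along its height); After intersecting: the r=3 cylinder at (-0.5, 4) lies inside the r=9.5 cylinder, so the common part is the r=3 cylinder at (-0.5, 4) itself — 1 connected region; the cube at (0, 16) does not reach this height (z outside [15, 28.5]); Taking the first minus the rest: none of the subtracted shapes is present at this height, so that combined region is unchanged — 1 connected region; (rotated 75° about Z; rotation is an isometry so areas/perimeters/island counts are preserved). Overall, the cross-section is a single solid region. Undo the 75° rotation: the query point maps to (2.403, -0.081) in the un-rotated model frame. The nearest boundary edge runs (1.62, 1.88)→(1.00, 1.40); distance from the point to it = 2.03 mm. The point is not inside any of the regions above, so it lies outside the cross-section (2.03 mm from the nearest boundary).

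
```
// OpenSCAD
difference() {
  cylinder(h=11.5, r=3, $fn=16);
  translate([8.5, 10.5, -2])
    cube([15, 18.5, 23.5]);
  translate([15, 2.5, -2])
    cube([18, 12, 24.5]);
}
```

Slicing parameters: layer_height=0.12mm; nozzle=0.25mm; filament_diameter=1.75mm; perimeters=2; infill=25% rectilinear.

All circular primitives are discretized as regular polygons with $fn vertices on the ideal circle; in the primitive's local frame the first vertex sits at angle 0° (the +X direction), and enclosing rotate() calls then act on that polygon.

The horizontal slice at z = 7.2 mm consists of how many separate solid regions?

At z = 7.2 mm: the r=3 cylinder contributes a regular 16-gon of circumradius 3; the cube at (8.5, 10.5) is present — its section is the full 15×18.5 rectangle; the 18×12 cube at (15, 2.5) contributes its full rectangle; After the difference (first − rest): starting from the r=3 cylinder, the 15×18.5 cube at (8.5, 10.5) misses the remaining region (no effect); the 18×12 cube at (15, 2.5) misses the remaining region (no effect) — 1 connected region. The result has 1 disconnected region.

1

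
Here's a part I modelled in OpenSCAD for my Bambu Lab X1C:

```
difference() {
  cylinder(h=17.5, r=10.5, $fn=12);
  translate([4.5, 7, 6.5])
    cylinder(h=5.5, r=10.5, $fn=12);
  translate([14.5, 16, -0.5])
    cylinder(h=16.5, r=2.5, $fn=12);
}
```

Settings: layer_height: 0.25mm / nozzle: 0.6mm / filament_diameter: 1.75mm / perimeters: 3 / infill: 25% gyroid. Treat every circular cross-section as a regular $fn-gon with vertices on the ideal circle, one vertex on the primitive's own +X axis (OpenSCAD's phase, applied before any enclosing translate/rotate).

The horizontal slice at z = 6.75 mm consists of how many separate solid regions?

1

At z = 6.75 mm: the cylinder: section is a regular 12-gon, circumradius r=10.5; the cylinder at (4.5, 7): section is a regular 12-gon, circumradius r=10.5; the r=2.5 cylinder at (14.5, 16) contributes a regular 12-gon of circumradius 2.5; Taking the first minus the rest: starting from the r=10.5 cylinder, the r=10.5 cylinder at (4.5, 7) partially overlaps it — only the 165.16 mm² overlap (of its 330.75 mm²) is removed, clipping the outline; the r=2.5 cylinder at (14.5, 16) misses the remaining region (no effect) — 1 connected region. The result has 1 disconnected region.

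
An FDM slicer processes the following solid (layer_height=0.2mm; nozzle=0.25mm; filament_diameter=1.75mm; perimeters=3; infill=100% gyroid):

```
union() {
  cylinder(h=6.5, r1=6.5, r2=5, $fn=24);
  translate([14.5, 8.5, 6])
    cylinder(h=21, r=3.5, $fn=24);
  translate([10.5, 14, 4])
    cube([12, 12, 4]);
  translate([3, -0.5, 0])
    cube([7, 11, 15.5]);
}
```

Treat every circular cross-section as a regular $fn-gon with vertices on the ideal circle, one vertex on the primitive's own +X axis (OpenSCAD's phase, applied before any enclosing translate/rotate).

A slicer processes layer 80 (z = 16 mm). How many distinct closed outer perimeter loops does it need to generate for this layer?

1

At z = 16 mm: the cone is not intersected at this z (z outside [0, 6.5]); the r=3.5 cylinder at (14.5, 8.5) contributes a regular 24-gon of circumradius 3.5; the cube at (10.5, 14) is absent (z outside [4, 8]); the cube at (3, -0.5) is not intersected at this z (z outside [0, 15.5]); Merging all regions: only the r=3.5 cylinder at (14.5, 8.5) is present, so the union is just that shape — 1 connected region. The result has 1 disconnected region.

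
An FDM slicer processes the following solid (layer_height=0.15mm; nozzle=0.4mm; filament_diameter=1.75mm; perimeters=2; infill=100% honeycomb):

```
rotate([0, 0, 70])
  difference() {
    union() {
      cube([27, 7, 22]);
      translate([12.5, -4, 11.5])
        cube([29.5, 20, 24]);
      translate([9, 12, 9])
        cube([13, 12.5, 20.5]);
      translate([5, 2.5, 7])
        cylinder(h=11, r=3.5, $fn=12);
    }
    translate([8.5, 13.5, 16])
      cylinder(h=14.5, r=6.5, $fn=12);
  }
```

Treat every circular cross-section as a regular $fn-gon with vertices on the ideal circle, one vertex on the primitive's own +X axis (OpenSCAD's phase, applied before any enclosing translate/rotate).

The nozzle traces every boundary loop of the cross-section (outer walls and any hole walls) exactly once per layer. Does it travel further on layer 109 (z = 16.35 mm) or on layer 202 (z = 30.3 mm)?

Layer 109 (z = 16.35): the cube (footprint 27×7) is included at this height (perimeter 68.00 mm); the cube at (12.5, -4) is present — its section is the full 29.5×20 rectangle (perimeter 99.00 mm); the cube at (9, 12) is present — its section is the full 13×12.5 rectangle (perimeter 51.00 mm); the r=3.5 cylinder at (5, 2.5) contributes a regular 12-gon of circumradius 3.5 (perimeter = 2·12·3.500·sin(180°/12) = 21.74 mm); Combining (union): the regions partially overlap (shared area 173.29 mm²), so the edge portions inside another operand are dropped and the merged outline is re-measured after clipping — boundary = 148.56 mm; the r=6.5 cylinder at (8.5, 13.5) gives a regular 12-gon of circumradius 6.5 (constant along its height) (perimeter = 2·12·6.500·sin(180°/12) = 40.38 mm); After the difference (first − rest): starting from the result so far, the r=6.5 cylinder at (8.5, 13.5) partially overlaps it — only the 41.76 mm² overlap (of its 126.75 mm²) is removed, clipping the outline — boundary = 149.06 mm; (whole slice rotated 70° about Z — lengths, areas and connectivity unchanged). So its perimeter = 149.06 mm. Layer 202 (z = 30.3): the cube is absent (z outside [0, 22]); the 29.5×20 cube at (12.5, -4) contributes its full rectangle (perimeter 99.00 mm); the cube at (9, 12) is not intersected at this z (z outside [9, 29.5]); the cylinder at (5, 2.5) is absent (z outside [7, 18]); Taking the union: only the 29.5×20 cube at (12.5, -4) is present, so the union is just that shape — boundary = 99.00 mm; the r=6.5 cylinder at (8.5, 13.5) gives a regular 12-gon of circumradius 6.5 (constant along its height) (perimeter = 2·12·6.500·sin(180°/12) = 40.38 mm); Subtracting the remaining from the first: starting from that combined region, the r=6.5 cylinder at (8.5, 13.5) partially overlaps it — only the 13.45 mm² overlap (of its 126.75 mm²) is removed, clipping the outline — boundary = 98.05 mm; (rotated 70° about Z; rotation is an isometry so areas/perimeters/island counts are preserved). So its perimeter = 98.05 mm. Layer 109 is larger (149.06 vs 98.05 mm).

layer 109 (z = 16.35 mm)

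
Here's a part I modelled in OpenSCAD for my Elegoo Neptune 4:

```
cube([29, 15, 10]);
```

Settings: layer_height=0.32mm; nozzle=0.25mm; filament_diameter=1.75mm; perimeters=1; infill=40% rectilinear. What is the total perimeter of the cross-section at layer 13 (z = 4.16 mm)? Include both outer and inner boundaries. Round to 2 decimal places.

88.00 mm

At z = 4.16 mm: the cube (footprint 29×15) is included at this height (perimeter 88.00 mm). Overall, the cross-section is a single solid region. Total boundary length (outer) = 88.00 mm.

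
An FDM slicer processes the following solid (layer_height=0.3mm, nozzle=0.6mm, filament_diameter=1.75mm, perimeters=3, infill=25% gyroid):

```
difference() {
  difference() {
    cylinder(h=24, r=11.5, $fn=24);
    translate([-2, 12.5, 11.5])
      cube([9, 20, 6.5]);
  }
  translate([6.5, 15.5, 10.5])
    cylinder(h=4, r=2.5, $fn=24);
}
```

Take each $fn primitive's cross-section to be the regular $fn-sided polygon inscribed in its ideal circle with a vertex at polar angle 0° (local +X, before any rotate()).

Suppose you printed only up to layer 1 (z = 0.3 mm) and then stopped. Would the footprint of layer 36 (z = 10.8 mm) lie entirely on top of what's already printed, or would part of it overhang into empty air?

Compare the two slices. At z = 0.3: the cylinder: section is a regular 24-gon, circumradius r=11.5 (area = (24/2)·11.500²·sin(360°/24) = 410.75 mm²); the cube at (-2, 12.5) does not reach this height (z outside [11.5, 18]); Subtracting the remaining from the first: none of the subtracted shapes is present at this height, so the r=11.5 cylinder is unchanged — area = 410.75 mm²; the cylinder at (6.5, 15.5) does not reach this height (z outside [10.5, 14.5]); Taking the first minus the rest: none of the subtracted shapes is present at this height, so that combined region is unchanged — area = 410.75 mm². At z = 10.8: the r=11.5 cylinder contributes a regular 24-gon of circumradius 11.5 (area = (24/2)·11.500²·sin(360°/24) = 410.75 mm²); the cube at (-2, 12.5) does not reach this height (z outside [11.5, 18]); Taking the first minus the rest: none of the subtracted shapes is present at this height, so the r=11.5 cylinder is unchanged — area = 410.75 mm²; the r=2.5 cylinder at (6.5, 15.5) gives a regular 24-gon of circumradius 2.5 (constant along its height) (area = (24/2)·2.500²·sin(360°/24) = 19.41 mm²); Subtracting the remaining from the first: starting from that combined region (410.75 mm²), the r=2.5 cylinder at (6.5, 15.5) misses the remaining region (no effect) — area = 410.75 mm². Checking containment: the cross-section at z = 10.8 is a subset of the cross-section at z = 0.3.

entirely on top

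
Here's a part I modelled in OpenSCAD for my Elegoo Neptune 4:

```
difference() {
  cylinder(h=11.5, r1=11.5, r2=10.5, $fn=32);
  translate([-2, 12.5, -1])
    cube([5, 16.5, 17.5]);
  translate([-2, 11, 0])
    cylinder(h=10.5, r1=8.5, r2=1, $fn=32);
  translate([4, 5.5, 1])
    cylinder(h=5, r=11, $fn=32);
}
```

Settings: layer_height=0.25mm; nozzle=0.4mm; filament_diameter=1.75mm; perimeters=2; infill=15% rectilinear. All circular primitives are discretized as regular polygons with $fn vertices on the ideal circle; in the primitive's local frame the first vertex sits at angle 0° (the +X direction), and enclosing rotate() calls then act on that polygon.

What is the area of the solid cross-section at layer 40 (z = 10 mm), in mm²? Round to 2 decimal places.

351.46 mm²

At z = 10 mm: the cone: at t=0.870 of its height the radius interpolates to r₁+(r₂−r₁)t = 10.630, giving a regular 32-gon of that circumradius (area = (32/2)·10.630²·sin(360°/32) = 352.74 mm²); the 5×16.5 cube at (-2, 12.5) contributes its full rectangle (area 82.50 mm²); the cone at (-2, 11) contributes a regular 32-gon of circumradius 1.357 (interpolated between r1=8.5 and r2=1 at t=0.952) (area = (32/2)·1.357²·sin(360°/32) = 5.75 mm²); the cylinder at (4, 5.5) does not reach this height (z outside [1, 6]); Taking the first minus the rest: starting from the cone (352.74 mm²), the 5×16.5 cube at (-2, 12.5) misses the remaining region (no effect); the cone at (-2, 11) partially overlaps it — only the 1.29 mm² overlap (of its 5.75 mm²) is removed, clipping the outline — area = 351.46 mm². Overall, the cross-section is a single solid region. Net area = 351.46 mm².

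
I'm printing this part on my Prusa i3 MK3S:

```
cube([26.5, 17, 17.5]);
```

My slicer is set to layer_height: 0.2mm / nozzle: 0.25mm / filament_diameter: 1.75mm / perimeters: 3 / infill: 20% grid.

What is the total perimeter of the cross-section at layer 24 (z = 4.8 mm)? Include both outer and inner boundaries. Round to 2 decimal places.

At z = 4.8 mm: the cube is present — its section is the full 26.5×17 rectangle (perimeter 87.00 mm). Overall, the cross-section is a single solid region. Total boundary length (outer) = 87.00 mm.

87.00 mm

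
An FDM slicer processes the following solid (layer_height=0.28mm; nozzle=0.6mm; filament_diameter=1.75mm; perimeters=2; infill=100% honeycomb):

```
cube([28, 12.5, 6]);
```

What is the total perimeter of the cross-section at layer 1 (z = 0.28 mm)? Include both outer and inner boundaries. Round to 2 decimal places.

At z = 0.28 mm: the cube (footprint 28×12.5) is included at this height (perimeter 81.00 mm). Overall, the cross-section is a single solid region. Total boundary length (outer) = 81.00 mm.

81.00 mm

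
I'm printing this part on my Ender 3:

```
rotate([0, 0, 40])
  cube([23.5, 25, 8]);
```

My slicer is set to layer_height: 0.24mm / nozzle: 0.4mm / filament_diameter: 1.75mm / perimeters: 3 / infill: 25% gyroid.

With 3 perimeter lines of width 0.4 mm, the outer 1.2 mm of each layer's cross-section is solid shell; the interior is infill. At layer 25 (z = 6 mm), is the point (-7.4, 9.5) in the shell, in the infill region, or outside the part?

shell

At z = 6 mm: the cube (footprint 23.5×25) is included at this height; (rotated 40° about Z; rotation is an isometry so areas/perimeters/island counts are preserved). Overall, the cross-section is a single solid region. Undo the 40° rotation: the query point maps to (0.438, 12.034) in the un-rotated model frame. The nearest boundary edge runs (0.00, 25.00)→(0.00, 0.00); distance from the point to it = 0.44 mm. The point is inside the cross-section, 0.44 mm from the nearest boundary — within the 1.2 mm shell band (3 × 0.4).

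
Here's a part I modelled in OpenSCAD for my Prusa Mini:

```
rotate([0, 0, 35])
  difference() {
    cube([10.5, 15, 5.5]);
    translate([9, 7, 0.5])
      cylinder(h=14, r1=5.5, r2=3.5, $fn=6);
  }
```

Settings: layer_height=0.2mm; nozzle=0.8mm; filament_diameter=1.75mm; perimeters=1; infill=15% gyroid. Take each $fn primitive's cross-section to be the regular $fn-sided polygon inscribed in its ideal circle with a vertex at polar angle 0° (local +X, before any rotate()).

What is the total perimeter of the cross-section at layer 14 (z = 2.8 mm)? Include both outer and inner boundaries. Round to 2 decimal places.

60.56 mm

At z = 2.8 mm: the cube is present — its section is the full 10.5×15 rectangle (perimeter 51.00 mm); the cone at (9, 7): at t=0.164 of its height the radius interpolates to r₁+(r₂−r₁)t = 5.171, giving a regular 6-gon of that circumradius (perimeter = 2·6·5.171·sin(180°/6) = 31.03 mm); After the difference (first − rest): starting from the 10.5×15 cube, the cone at (9, 7) partially overlaps it — only the 48.18 mm² overlap (of its 69.48 mm²) is removed, clipping the outline — boundary = 60.56 mm; (whole slice rotated 35° about Z — lengths, areas and connectivity unchanged). Overall, the cross-section is a single solid region. Total boundary length (outer) = 60.56 mm.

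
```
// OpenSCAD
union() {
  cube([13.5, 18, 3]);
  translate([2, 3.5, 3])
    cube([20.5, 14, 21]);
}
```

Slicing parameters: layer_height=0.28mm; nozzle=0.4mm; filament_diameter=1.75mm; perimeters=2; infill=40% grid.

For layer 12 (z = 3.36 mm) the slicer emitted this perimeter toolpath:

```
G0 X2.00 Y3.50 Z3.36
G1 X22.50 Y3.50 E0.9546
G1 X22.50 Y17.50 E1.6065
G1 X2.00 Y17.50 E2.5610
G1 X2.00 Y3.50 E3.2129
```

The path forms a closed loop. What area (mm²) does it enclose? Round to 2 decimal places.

287.00 mm²

Apply the shoelace formula to the sequence of (X, Y) vertices; enclosed area = 287.00 mm².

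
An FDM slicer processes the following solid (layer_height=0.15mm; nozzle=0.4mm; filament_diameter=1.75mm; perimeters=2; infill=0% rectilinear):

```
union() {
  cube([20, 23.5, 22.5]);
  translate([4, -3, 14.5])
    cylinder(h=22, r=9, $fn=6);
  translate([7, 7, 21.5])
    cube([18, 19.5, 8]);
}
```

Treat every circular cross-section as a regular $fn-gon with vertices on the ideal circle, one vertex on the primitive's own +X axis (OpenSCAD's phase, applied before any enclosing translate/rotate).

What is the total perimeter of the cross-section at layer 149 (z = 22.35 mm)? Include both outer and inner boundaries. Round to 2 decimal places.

At z = 22.35 mm: the 20×23.5 cube contributes its full rectangle (perimeter 87.00 mm); the r=9 cylinder at (4, -3) contributes a regular 6-gon of circumradius 9 (perimeter = 2·6·9.000·sin(180°/6) = 54.00 mm); the cube at (7, 7) is present — its section is the full 18×19.5 rectangle (perimeter 75.00 mm); Taking the union: the regions partially overlap (shared area 261.89 mm²), so the edge portions inside another operand are dropped and the merged outline is re-measured after clipping — boundary = 126.90 mm. Overall, the cross-section is a single solid region. Total boundary length (outer) = 126.90 mm.

126.90 mm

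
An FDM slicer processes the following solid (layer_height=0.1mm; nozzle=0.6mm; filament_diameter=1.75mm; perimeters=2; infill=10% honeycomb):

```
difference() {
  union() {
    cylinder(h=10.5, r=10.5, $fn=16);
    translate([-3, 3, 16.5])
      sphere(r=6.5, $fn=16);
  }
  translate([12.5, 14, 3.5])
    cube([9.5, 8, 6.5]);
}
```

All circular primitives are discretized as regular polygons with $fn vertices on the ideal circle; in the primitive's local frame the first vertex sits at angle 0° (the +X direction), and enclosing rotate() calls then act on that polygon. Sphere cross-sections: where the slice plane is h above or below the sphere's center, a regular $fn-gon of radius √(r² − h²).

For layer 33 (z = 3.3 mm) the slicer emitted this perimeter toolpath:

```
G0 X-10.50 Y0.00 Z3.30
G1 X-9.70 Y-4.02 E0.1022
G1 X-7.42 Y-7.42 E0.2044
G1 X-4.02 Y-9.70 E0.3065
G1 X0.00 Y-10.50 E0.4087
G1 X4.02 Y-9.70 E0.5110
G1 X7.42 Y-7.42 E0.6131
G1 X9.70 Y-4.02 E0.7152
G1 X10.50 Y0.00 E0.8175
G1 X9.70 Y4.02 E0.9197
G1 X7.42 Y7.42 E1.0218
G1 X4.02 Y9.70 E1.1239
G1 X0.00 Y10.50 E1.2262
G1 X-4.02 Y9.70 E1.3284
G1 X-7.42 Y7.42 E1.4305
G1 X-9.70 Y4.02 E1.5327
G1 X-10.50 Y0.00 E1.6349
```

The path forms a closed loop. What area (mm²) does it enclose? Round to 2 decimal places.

337.42 mm²

Apply the shoelace formula to the sequence of (X, Y) vertices; enclosed area = 337.42 mm².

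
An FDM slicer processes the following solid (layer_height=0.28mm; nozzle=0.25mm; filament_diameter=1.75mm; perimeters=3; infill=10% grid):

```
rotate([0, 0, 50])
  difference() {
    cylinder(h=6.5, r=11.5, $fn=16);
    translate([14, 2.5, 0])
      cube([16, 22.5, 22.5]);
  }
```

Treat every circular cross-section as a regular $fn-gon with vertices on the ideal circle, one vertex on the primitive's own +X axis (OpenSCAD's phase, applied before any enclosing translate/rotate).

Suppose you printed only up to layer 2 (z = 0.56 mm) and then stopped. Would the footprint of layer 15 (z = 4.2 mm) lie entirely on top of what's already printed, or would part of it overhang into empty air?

Compare the two slices. At z = 0.56: the cylinder: section is a regular 16-gon, circumradius r=11.5 (area = (16/2)·11.500²·sin(360°/16) = 404.88 mm²); the 16×22.5 cube at (14, 2.5) contributes its full rectangle (area 360.00 mm²); Taking the first minus the rest: starting from the r=11.5 cylinder (404.88 mm²), the 16×22.5 cube at (14, 2.5) misses the remaining region (no effect) — area = 404.88 mm²; (rotated 50° about Z; rotation is an isometry so areas/perimeters/island counts are preserved). At z = 4.2: the r=11.5 cylinder gives a regular 16-gon of circumradius 11.5 (constant along its height) (area = (16/2)·11.500²·sin(360°/16) = 404.88 mm²); the cube at (14, 2.5) is present — its section is the full 16×22.5 rectangle (area 360.00 mm²); After the difference (first − rest): starting from the r=11.5 cylinder (404.88 mm²), the 16×22.5 cube at (14, 2.5) misses the remaining region (no effect) — area = 404.88 mm²; (whole slice rotated 50° about Z — lengths, areas and connectivity unchanged). Checking containment: the cross-section at z = 4.2 is a subset of the cross-section at z = 0.56.

entirely on top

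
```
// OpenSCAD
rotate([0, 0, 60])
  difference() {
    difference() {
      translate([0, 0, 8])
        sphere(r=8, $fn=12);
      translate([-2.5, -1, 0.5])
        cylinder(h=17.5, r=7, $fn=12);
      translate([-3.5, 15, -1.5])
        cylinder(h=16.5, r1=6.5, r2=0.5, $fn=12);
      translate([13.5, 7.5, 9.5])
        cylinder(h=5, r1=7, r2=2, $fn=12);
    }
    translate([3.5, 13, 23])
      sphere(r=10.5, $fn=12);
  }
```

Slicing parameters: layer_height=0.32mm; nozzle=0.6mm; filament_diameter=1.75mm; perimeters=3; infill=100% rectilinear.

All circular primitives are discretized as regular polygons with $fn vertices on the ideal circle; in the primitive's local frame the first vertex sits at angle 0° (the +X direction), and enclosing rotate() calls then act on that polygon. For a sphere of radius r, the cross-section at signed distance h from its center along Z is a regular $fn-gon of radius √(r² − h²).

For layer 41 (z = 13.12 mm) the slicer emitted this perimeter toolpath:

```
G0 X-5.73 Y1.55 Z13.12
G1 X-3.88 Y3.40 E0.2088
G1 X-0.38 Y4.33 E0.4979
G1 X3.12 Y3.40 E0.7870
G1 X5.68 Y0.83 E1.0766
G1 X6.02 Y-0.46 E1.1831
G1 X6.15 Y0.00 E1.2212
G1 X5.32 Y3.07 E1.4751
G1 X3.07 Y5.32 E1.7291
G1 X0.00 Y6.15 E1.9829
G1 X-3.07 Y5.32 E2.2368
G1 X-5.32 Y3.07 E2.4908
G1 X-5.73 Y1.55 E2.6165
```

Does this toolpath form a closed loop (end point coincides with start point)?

yes

Start point (G0): (-5.73, 1.55). End point (last G1): the path returns to the start — closed.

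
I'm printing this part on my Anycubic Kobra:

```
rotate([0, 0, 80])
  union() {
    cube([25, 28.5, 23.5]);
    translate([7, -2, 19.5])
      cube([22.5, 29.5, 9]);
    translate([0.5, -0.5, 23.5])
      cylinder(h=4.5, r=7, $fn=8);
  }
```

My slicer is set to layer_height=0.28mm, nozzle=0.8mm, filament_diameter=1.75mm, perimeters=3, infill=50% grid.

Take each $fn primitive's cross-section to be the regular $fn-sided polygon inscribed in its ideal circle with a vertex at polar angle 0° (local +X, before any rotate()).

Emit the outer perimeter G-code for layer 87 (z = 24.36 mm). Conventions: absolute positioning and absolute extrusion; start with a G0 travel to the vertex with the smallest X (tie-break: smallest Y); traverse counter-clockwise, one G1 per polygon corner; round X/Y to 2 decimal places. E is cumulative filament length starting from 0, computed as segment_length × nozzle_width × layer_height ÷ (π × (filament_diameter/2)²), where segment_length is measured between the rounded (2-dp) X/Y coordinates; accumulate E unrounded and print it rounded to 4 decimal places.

G0 X-25.87 Y11.67 Z24.36
G1 X0.52 Y7.02 E2.4955
G1 X-3.44 Y6.14 E2.8733
G1 X-6.31 Y1.62 E3.3719
G1 X-5.15 Y-3.61 E3.8708
G1 X-0.64 Y-6.49 E4.3692
G1 X4.59 Y-5.33 E4.8681
G1 X7.47 Y-0.81 E5.3672
G1 X6.31 Y4.42 E5.8661
G1 X2.90 Y6.60 E6.2430
G1 X3.19 Y6.55 E6.2704
G1 X7.09 Y28.70 E8.3649
G1 X-21.96 Y33.83 E11.1122
G1 X-25.87 Y11.67 E13.2078

At z = 24.36 mm: the cube is not intersected at this z (z outside [0, 23.5]); the 22.5×29.5 cube at (7, -2) contributes its full rectangle; the r=7 cylinder at (0.5, -0.5) contributes a regular 8-gon of circumradius 7; Merging all regions: the regions partially overlap (shared area 0.60 mm²), so overlapping operands fuse into one piece — 1 connected region; (rotated 80° about Z; rotation is an isometry so areas/perimeters/island counts are preserved). The outline is a single polygon with 13 vertices. Extrusion per mm of travel: 0.8 × 0.28 / (π × 0.875²) = 0.093128. Accumulating E over each segment gives final E = 13.2078.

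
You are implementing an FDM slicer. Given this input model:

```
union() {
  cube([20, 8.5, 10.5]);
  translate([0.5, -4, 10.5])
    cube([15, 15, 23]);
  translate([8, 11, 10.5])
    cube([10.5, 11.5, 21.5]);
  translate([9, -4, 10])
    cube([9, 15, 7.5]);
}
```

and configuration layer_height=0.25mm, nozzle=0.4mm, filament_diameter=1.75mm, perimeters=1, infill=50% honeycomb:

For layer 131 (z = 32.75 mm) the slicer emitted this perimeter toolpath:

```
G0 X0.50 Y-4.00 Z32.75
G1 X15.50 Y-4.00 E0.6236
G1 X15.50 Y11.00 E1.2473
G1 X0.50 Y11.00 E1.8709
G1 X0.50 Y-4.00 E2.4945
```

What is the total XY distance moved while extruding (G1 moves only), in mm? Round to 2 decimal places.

Sum the Euclidean lengths of each G1 segment: total = 60.00 mm.

60.00 mm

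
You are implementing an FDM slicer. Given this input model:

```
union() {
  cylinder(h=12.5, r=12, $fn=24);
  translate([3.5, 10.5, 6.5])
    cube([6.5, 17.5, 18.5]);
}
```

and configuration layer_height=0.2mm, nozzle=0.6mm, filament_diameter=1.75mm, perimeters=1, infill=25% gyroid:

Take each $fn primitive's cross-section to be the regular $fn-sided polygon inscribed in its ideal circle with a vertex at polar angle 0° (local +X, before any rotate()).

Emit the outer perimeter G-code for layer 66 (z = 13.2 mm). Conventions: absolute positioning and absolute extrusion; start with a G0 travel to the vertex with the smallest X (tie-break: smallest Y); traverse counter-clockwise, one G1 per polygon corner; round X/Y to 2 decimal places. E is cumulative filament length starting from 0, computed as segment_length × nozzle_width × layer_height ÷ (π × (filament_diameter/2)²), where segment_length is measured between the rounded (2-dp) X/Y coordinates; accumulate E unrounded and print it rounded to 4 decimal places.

At z = 13.2 mm: the cylinder is not intersected at this z (z outside [0, 12.5]); the cube at (3.5, 10.5) (footprint 6.5×17.5) is included at this height; Taking the union: only the 6.5×17.5 cube at (3.5, 10.5) is present, so the union is just that shape — 1 connected region. The outline is a single polygon with 4 vertices. Extrusion per mm of travel: 0.6 × 0.2 / (π × 0.875²) = 0.049890. Accumulating E over each segment gives final E = 2.3947.

G0 X3.50 Y10.50 Z13.20
G1 X10.00 Y10.50 E0.3243
G1 X10.00 Y28.00 E1.1974
G1 X3.50 Y28.00 E1.5217
G1 X3.50 Y10.50 E2.3947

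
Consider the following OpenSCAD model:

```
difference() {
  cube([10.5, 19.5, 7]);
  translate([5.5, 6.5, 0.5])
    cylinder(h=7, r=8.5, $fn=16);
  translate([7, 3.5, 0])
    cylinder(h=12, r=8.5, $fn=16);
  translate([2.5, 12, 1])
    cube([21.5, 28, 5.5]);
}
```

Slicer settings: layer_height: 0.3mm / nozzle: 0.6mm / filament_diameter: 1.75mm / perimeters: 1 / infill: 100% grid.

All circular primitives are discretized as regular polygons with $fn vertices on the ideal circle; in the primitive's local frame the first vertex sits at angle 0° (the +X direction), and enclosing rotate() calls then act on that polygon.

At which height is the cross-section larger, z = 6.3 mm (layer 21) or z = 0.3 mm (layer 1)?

Layer 21 (z = 6.3): the cube (footprint 10.5×19.5) is included at this height (area 204.75 mm²); the r=8.5 cylinder at (5.5, 6.5) gives a regular 16-gon of circumradius 8.5 (constant along its height) (area = (16/2)·8.500²·sin(360°/16) = 221.19 mm²); the cylinder at (7, 3.5): section is a regular 16-gon, circumradius r=8.5 (area = (16/2)·8.500²·sin(360°/16) = 221.19 mm²); the 21.5×28 cube at (2.5, 12) contributes its full rectangle (area 602.00 mm²); Subtracting the remaining from the first: starting from the 10.5×19.5 cube (204.75 mm²), the r=8.5 cylinder at (5.5, 6.5) partially overlaps it — only the 150.09 mm² overlap (of its 221.19 mm²) is removed, clipping the outline; the r=8.5 cylinder at (7, 3.5) partially overlaps it — only the 0.02 mm² overlap (of its 221.19 mm²) is removed, clipping the outline; the 21.5×28 cube at (2.5, 12) partially overlaps it — only the 40.10 mm² overlap (of its 602.00 mm²) is removed, clipping the outline — area = 14.55 mm². So its area = 14.55 mm². Layer 1 (z = 0.3): the 10.5×19.5 cube contributes its full rectangle (area 204.75 mm²); the cylinder at (5.5, 6.5) does not reach this height (z outside [0.5, 7.5]); the r=8.5 cylinder at (7, 3.5) contributes a regular 16-gon of circumradius 8.5 (area = (16/2)·8.500²·sin(360°/16) = 221.19 mm²); the cube at (2.5, 12) is absent (z outside [1, 6.5]); Taking the first minus the rest: starting from the 10.5×19.5 cube (204.75 mm²), the r=8.5 cylinder at (7, 3.5) partially overlaps it — only the 116.19 mm² overlap (of its 221.19 mm²) is removed, clipping the outline — area = 88.56 mm². So its area = 88.56 mm². Layer 1 is larger (88.56 vs 14.55 mm²).

layer 1 (z = 0.3 mm)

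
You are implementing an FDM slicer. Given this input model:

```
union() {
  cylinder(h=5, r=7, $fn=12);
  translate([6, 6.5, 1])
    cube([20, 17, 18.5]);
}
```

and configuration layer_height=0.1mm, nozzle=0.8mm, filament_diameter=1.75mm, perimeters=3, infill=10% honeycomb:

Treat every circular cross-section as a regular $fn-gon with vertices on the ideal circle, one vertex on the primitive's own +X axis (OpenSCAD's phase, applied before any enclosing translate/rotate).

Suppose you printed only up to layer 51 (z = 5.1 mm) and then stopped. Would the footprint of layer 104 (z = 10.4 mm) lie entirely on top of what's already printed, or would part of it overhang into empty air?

Compare the two slices. At z = 5.1: the cylinder is not intersected at this z (z outside [0, 5]); the 20×17 cube at (6, 6.5) contributes its full rectangle (area 340.00 mm²); Merging all regions: only the 20×17 cube at (6, 6.5) is present, so the union is just that shape — area = 340.00 mm². At z = 10.4: the cylinder is absent (z outside [0, 5]); the 20×17 cube at (6, 6.5) contributes its full rectangle (area 340.00 mm²); Taking the union: only the 20×17 cube at (6, 6.5) is present, so the union is just that shape — area = 340.00 mm². Checking containment: the cross-section at z = 10.4 is a subset of the cross-section at z = 5.1.

entirely on top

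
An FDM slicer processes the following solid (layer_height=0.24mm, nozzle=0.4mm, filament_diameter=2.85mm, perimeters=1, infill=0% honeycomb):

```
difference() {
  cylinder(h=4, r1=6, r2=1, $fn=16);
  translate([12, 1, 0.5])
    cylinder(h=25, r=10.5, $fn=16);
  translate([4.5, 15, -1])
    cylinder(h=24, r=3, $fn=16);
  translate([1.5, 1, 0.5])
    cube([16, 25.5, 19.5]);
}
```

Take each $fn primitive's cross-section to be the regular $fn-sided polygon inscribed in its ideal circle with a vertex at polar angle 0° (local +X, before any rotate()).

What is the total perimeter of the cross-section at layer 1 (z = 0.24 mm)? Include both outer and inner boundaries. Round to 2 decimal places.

35.58 mm

At z = 0.24 mm: the cone contributes a regular 16-gon of circumradius 5.700 (interpolated between r1=6 and r2=1 at t=0.060) (perimeter = 2·16·5.700·sin(180°/16) = 35.58 mm); the cylinder at (12, 1) does not reach this height (z outside [0.5, 25.5]); the r=3 cylinder at (4.5, 15) contributes a regular 16-gon of circumradius 3 (perimeter = 2·16·3.000·sin(180°/16) = 18.73 mm); the cube at (1.5, 1) is not intersected at this z (z outside [0.5, 20]); Subtracting the remaining from the first: starting from the cone, the r=3 cylinder at (4.5, 15) misses the remaining region (no effect) — boundary = 35.58 mm. Overall, the cross-section is a single solid region. Total boundary length (outer) = 35.58 mm.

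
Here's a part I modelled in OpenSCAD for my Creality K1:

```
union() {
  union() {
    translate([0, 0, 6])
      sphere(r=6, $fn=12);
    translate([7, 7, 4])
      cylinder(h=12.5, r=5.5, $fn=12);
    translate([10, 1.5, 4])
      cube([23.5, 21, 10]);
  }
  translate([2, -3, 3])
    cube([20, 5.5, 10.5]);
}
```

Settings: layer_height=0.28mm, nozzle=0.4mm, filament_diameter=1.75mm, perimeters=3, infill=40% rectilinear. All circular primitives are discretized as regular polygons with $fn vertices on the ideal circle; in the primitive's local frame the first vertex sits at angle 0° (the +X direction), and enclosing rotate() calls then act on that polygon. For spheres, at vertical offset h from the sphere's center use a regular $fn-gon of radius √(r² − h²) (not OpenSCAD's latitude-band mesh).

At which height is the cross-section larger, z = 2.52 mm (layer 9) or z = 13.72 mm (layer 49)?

Layer 9 (z = 2.52): the sphere: section is a regular 12-gon, circumradius = √(r²−h²) = √(6²−3.48²) = 4.888 (area = (12/2)·4.888²·sin(360°/12) = 71.67 mm²); the cylinder at (7, 7) is not intersected at this z (z outside [4, 16.5]); the cube at (10, 1.5) does not reach this height (z outside [4, 14]); Combining (union): only the r=6 sphere is present, so the union is just that shape — area = 71.67 mm²; the cube at (2, -3) does not reach this height (z outside [3, 13.5]); Taking the union: only the result so far is present, so the union is just that shape — area = 71.67 mm². So its area = 71.67 mm². Layer 49 (z = 13.72): the sphere does not reach this height (|z−center|=7.720 > r=6); the r=5.5 cylinder at (7, 7) contributes a regular 12-gon of circumradius 5.5 (area = (12/2)·5.500²·sin(360°/12) = 90.75 mm²); the cube at (10, 1.5) is present — its section is the full 23.5×21 rectangle (area 493.50 mm²); Merging all regions: the regions partially overlap — summed areas 584.25 mm² minus the doubly-counted overlap 14.83 mm² gives 569.42 mm² — area = 569.42 mm²; the cube at (2, -3) is absent (z outside [3, 13.5]); Combining (union): only the result so far is present, so the union is just that shape — area = 569.42 mm². So its area = 569.42 mm². Layer 49 is larger (569.42 vs 71.67 mm²).

layer 49 (z = 13.72 mm)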